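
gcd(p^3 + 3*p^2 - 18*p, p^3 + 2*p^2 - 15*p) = p^2 - 3*p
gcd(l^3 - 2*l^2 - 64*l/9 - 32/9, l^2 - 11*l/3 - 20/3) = l + 4/3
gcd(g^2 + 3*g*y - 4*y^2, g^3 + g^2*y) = 1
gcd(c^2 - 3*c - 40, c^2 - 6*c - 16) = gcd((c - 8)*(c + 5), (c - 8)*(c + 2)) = c - 8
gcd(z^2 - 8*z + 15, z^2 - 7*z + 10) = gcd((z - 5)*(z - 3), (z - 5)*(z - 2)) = z - 5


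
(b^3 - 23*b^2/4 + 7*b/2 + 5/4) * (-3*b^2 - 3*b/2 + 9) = -3*b^5 + 63*b^4/4 + 57*b^3/8 - 243*b^2/4 + 237*b/8 + 45/4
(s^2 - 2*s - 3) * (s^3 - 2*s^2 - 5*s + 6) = s^5 - 4*s^4 - 4*s^3 + 22*s^2 + 3*s - 18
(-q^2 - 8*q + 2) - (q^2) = -2*q^2 - 8*q + 2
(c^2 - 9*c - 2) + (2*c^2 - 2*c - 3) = 3*c^2 - 11*c - 5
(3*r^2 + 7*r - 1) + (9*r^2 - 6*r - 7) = 12*r^2 + r - 8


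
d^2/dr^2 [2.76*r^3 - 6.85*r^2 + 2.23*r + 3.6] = 16.56*r - 13.7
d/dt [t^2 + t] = 2*t + 1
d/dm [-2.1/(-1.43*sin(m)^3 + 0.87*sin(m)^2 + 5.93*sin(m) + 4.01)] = (-9.009*sin(m)^2 + 3.654*sin(m) + 12.453)*cos(m)/(-1.43*sin(m)^3 + 0.87*sin(m)^2 + 5.93*sin(m) + 4.01)^2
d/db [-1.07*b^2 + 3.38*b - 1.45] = 3.38 - 2.14*b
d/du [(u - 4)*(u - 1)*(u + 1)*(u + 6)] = 4*u^3 + 6*u^2 - 50*u - 2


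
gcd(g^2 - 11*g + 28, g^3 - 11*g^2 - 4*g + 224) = g - 7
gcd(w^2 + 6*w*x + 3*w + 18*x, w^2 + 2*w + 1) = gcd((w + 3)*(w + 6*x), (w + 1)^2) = 1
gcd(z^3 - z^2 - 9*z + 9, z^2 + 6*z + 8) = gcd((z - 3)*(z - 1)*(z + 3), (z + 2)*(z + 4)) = 1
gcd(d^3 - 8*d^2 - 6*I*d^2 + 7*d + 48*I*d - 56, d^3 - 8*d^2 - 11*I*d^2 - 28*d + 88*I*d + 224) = d^2 + d*(-8 - 7*I) + 56*I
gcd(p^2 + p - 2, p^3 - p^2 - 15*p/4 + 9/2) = p + 2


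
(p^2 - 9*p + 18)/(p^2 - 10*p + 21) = (p - 6)/(p - 7)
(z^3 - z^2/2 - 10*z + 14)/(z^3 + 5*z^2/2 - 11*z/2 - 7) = (z - 2)/(z + 1)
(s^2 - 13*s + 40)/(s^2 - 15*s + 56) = (s - 5)/(s - 7)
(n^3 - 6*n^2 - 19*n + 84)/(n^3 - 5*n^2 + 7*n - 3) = (n^2 - 3*n - 28)/(n^2 - 2*n + 1)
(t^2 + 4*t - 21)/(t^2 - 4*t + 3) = (t + 7)/(t - 1)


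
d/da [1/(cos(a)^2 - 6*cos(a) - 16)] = 2*(cos(a) - 3)*sin(a)/(sin(a)^2 + 6*cos(a) + 15)^2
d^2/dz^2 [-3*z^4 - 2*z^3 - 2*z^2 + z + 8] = -36*z^2 - 12*z - 4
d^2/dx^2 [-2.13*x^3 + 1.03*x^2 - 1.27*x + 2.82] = 2.06 - 12.78*x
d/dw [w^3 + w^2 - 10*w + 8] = 3*w^2 + 2*w - 10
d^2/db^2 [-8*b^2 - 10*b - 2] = -16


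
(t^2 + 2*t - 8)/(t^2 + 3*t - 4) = (t - 2)/(t - 1)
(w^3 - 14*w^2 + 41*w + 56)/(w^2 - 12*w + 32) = (w^2 - 6*w - 7)/(w - 4)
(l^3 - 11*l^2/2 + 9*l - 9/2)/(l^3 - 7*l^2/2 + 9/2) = (l - 1)/(l + 1)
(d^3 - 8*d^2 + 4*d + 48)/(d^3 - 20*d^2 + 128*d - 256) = (d^2 - 4*d - 12)/(d^2 - 16*d + 64)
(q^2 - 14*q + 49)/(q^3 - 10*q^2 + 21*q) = (q - 7)/(q*(q - 3))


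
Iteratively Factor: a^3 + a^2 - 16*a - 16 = (a + 1)*(a^2 - 16) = (a + 1)*(a + 4)*(a - 4)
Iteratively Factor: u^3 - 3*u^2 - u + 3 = (u - 1)*(u^2 - 2*u - 3) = (u - 1)*(u + 1)*(u - 3)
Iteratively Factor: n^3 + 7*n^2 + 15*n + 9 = (n + 3)*(n^2 + 4*n + 3) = (n + 1)*(n + 3)*(n + 3)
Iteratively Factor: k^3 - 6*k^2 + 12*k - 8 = (k - 2)*(k^2 - 4*k + 4) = (k - 2)^2*(k - 2)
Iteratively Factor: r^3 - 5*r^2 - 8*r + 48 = (r + 3)*(r^2 - 8*r + 16) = (r - 4)*(r + 3)*(r - 4)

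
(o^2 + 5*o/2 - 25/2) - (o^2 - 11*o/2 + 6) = 8*o - 37/2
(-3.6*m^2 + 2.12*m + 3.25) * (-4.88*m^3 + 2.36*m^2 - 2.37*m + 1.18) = 17.568*m^5 - 18.8416*m^4 - 2.3248*m^3 - 1.6024*m^2 - 5.2009*m + 3.835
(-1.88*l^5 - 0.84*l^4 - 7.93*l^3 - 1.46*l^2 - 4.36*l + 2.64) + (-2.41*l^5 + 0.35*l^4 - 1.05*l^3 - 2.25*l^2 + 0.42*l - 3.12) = -4.29*l^5 - 0.49*l^4 - 8.98*l^3 - 3.71*l^2 - 3.94*l - 0.48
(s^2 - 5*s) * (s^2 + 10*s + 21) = s^4 + 5*s^3 - 29*s^2 - 105*s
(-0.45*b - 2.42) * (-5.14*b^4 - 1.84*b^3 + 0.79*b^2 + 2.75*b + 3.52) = 2.313*b^5 + 13.2668*b^4 + 4.0973*b^3 - 3.1493*b^2 - 8.239*b - 8.5184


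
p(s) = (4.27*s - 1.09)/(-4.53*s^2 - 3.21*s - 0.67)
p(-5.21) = 0.22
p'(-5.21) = 0.05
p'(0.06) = -8.91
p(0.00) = 1.63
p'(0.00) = -14.17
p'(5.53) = 0.02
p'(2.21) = 0.07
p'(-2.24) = 0.43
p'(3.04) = 0.05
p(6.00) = -0.13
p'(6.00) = 0.02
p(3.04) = -0.23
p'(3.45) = 0.04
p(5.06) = -0.15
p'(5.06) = 0.02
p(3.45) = -0.21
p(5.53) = -0.14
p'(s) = (4.27*s - 1.09)*(9.06*s + 3.21)/(-4.53*s^2 - 3.21*s - 0.67)^2 + 4.27/(-4.53*s^2 - 3.21*s - 0.67) = (19.3431*s^2 - 9.8754*s - 6.3598)/(20.5209*s^4 + 29.0826*s^3 + 16.3743*s^2 + 4.3014*s + 0.4489)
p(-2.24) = 0.66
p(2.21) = -0.28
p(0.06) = 0.95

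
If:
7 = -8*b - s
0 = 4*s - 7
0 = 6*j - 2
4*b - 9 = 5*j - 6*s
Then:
No Solution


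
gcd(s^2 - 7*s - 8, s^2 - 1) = s + 1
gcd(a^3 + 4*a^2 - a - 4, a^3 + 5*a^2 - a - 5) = a^2 - 1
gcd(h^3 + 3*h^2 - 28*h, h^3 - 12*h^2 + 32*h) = h^2 - 4*h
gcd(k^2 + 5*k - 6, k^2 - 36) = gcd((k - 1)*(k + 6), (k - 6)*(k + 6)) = k + 6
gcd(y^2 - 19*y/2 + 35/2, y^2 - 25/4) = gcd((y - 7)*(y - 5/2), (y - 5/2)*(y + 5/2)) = y - 5/2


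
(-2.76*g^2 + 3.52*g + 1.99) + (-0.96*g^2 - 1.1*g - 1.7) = -3.72*g^2 + 2.42*g + 0.29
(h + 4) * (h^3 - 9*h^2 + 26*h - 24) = h^4 - 5*h^3 - 10*h^2 + 80*h - 96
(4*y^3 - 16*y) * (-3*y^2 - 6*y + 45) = -12*y^5 - 24*y^4 + 228*y^3 + 96*y^2 - 720*y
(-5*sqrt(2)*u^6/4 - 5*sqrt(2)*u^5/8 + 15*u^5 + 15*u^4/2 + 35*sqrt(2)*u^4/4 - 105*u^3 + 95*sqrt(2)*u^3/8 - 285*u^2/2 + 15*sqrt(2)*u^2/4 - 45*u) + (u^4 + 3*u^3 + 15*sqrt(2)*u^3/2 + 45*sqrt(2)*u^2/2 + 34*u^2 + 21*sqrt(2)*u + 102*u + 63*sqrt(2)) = -5*sqrt(2)*u^6/4 - 5*sqrt(2)*u^5/8 + 15*u^5 + 17*u^4/2 + 35*sqrt(2)*u^4/4 - 102*u^3 + 155*sqrt(2)*u^3/8 - 217*u^2/2 + 105*sqrt(2)*u^2/4 + 21*sqrt(2)*u + 57*u + 63*sqrt(2)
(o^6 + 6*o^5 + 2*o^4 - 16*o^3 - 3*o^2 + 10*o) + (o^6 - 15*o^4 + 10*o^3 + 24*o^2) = 2*o^6 + 6*o^5 - 13*o^4 - 6*o^3 + 21*o^2 + 10*o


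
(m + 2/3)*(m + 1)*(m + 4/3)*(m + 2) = m^4 + 5*m^3 + 80*m^2/9 + 20*m/3 + 16/9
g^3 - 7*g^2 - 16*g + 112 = (g - 7)*(g - 4)*(g + 4)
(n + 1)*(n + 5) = n^2 + 6*n + 5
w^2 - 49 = (w - 7)*(w + 7)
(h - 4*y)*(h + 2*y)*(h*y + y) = h^3*y - 2*h^2*y^2 + h^2*y - 8*h*y^3 - 2*h*y^2 - 8*y^3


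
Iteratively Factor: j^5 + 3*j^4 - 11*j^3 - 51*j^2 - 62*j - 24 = (j + 1)*(j^4 + 2*j^3 - 13*j^2 - 38*j - 24) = (j + 1)*(j + 2)*(j^3 - 13*j - 12) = (j + 1)^2*(j + 2)*(j^2 - j - 12) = (j - 4)*(j + 1)^2*(j + 2)*(j + 3)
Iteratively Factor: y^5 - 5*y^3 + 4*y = (y + 2)*(y^4 - 2*y^3 - y^2 + 2*y) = (y + 1)*(y + 2)*(y^3 - 3*y^2 + 2*y) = y*(y + 1)*(y + 2)*(y^2 - 3*y + 2) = y*(y - 2)*(y + 1)*(y + 2)*(y - 1)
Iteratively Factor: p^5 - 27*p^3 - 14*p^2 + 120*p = (p - 2)*(p^4 + 2*p^3 - 23*p^2 - 60*p) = (p - 5)*(p - 2)*(p^3 + 7*p^2 + 12*p) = (p - 5)*(p - 2)*(p + 3)*(p^2 + 4*p) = p*(p - 5)*(p - 2)*(p + 3)*(p + 4)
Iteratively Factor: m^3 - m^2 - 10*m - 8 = (m + 2)*(m^2 - 3*m - 4) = (m - 4)*(m + 2)*(m + 1)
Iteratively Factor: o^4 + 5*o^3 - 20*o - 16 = (o + 1)*(o^3 + 4*o^2 - 4*o - 16) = (o - 2)*(o + 1)*(o^2 + 6*o + 8) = (o - 2)*(o + 1)*(o + 4)*(o + 2)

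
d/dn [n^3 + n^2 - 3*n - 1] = 3*n^2 + 2*n - 3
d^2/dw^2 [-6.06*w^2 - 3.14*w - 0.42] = -12.1200000000000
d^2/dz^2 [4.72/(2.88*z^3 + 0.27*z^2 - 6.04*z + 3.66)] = (-(81.5616*z + 2.5488)*(2.88*z^3 + 0.27*z^2 - 6.04*z + 3.66) + 4.72*(8.64*z^2 + 0.54*z - 6.04)*(17.28*z^2 + 1.08*z - 12.08))/(2.88*z^3 + 0.27*z^2 - 6.04*z + 3.66)^3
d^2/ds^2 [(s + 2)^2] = 2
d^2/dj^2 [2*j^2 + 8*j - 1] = 4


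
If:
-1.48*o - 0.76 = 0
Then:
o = -0.51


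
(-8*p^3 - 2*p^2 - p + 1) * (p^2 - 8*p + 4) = -8*p^5 + 62*p^4 - 17*p^3 + p^2 - 12*p + 4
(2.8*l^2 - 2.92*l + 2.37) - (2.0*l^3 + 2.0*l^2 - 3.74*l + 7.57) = -2.0*l^3 + 0.8*l^2 + 0.82*l - 5.2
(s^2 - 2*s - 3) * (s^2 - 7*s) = s^4 - 9*s^3 + 11*s^2 + 21*s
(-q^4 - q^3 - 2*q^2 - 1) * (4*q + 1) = -4*q^5 - 5*q^4 - 9*q^3 - 2*q^2 - 4*q - 1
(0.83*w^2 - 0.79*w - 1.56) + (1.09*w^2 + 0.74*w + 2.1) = 1.92*w^2 - 0.05*w + 0.54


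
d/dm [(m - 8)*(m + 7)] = 2*m - 1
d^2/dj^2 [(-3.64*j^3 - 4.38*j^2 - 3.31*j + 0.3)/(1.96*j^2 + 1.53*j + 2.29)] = (-1.4210854715202e-14*j^5 - 2.8421709430404e-14*j^4 + 16.471896*j^3 + 48.349224*j^2 - 19.99368*j - 24.032322)/(7.529536*j^6 + 17.632944*j^5 + 40.156284*j^4 + 44.785089*j^3 + 46.917291*j^2 + 24.070419*j + 12.008989)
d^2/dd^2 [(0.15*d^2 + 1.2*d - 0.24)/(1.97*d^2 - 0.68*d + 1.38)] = (9.71604*d^3 - 8.035236*d^2 - 17.644896*d + 3.906456)/(7.645373*d^6 - 7.917036*d^5 + 18.79971*d^4 - 11.40632*d^3 + 13.16934*d^2 - 3.884976*d + 2.628072)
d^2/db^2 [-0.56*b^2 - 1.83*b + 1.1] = -1.12000000000000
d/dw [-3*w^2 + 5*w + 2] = 5 - 6*w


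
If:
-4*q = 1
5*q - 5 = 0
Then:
No Solution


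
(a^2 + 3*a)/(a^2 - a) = (a + 3)/(a - 1)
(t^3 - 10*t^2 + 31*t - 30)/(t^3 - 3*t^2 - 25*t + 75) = (t - 2)/(t + 5)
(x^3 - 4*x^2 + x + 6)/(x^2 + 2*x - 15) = (x^2 - x - 2)/(x + 5)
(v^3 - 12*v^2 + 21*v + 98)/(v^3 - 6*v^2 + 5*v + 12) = (v^3 - 12*v^2 + 21*v + 98)/(v^3 - 6*v^2 + 5*v + 12)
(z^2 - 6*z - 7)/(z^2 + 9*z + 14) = (z^2 - 6*z - 7)/(z^2 + 9*z + 14)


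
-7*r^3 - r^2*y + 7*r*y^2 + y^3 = (-r + y)*(r + y)*(7*r + y)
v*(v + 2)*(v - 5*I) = v^3 + 2*v^2 - 5*I*v^2 - 10*I*v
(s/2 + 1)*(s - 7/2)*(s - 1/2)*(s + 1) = s^4/2 - s^3/2 - 33*s^2/8 - 11*s/8 + 7/4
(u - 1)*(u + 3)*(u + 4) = u^3 + 6*u^2 + 5*u - 12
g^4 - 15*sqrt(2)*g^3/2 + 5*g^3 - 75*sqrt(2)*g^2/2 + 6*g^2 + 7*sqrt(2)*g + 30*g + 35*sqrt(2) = (g + 5)*(g - 7*sqrt(2))*(g - sqrt(2))*(g + sqrt(2)/2)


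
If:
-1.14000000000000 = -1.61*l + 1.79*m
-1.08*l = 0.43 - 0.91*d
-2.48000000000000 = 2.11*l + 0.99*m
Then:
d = -0.26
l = -0.62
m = -1.19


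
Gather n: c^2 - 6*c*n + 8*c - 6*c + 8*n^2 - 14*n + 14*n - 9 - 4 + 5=c^2 - 6*c*n + 2*c + 8*n^2 - 8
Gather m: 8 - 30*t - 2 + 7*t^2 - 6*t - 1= 7*t^2 - 36*t + 5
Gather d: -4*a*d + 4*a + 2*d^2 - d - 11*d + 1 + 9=4*a + 2*d^2 + d*(-4*a - 12) + 10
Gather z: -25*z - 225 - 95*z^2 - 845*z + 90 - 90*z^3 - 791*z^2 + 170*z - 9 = -90*z^3 - 886*z^2 - 700*z - 144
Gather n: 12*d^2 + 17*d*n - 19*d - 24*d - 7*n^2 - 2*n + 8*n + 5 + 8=12*d^2 - 43*d - 7*n^2 + n*(17*d + 6) + 13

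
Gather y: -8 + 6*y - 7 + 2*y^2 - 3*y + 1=2*y^2 + 3*y - 14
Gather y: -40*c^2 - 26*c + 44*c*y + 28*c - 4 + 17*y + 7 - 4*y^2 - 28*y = -40*c^2 + 2*c - 4*y^2 + y*(44*c - 11) + 3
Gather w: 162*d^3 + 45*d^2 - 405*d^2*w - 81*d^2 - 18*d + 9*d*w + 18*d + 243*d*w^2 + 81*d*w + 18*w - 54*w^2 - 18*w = 162*d^3 - 36*d^2 + w^2*(243*d - 54) + w*(-405*d^2 + 90*d)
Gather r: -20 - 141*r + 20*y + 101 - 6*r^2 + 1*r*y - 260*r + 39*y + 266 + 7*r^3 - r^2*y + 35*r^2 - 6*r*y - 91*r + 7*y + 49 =7*r^3 + r^2*(29 - y) + r*(-5*y - 492) + 66*y + 396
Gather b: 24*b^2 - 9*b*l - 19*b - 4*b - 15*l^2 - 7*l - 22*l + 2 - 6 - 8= 24*b^2 + b*(-9*l - 23) - 15*l^2 - 29*l - 12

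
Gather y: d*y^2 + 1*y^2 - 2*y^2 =y^2*(d - 1)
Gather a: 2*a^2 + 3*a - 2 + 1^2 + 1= 2*a^2 + 3*a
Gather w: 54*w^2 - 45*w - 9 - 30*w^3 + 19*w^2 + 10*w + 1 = -30*w^3 + 73*w^2 - 35*w - 8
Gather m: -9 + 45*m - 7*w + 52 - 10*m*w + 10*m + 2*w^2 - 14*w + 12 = m*(55 - 10*w) + 2*w^2 - 21*w + 55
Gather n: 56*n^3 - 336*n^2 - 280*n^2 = 56*n^3 - 616*n^2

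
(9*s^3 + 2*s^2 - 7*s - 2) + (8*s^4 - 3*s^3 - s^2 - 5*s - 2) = 8*s^4 + 6*s^3 + s^2 - 12*s - 4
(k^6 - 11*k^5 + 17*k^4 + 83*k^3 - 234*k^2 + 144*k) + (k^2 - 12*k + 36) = k^6 - 11*k^5 + 17*k^4 + 83*k^3 - 233*k^2 + 132*k + 36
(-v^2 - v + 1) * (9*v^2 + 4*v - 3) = -9*v^4 - 13*v^3 + 8*v^2 + 7*v - 3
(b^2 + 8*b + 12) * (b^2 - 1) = b^4 + 8*b^3 + 11*b^2 - 8*b - 12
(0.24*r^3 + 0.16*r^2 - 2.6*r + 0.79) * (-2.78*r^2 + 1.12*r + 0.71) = -0.6672*r^5 - 0.176*r^4 + 7.5776*r^3 - 4.9946*r^2 - 0.9612*r + 0.5609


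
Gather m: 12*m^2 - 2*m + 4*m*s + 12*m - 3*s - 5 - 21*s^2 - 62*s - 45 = 12*m^2 + m*(4*s + 10) - 21*s^2 - 65*s - 50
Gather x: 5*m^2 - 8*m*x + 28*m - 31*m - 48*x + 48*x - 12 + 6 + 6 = 5*m^2 - 8*m*x - 3*m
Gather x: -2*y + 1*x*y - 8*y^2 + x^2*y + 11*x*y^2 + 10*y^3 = x^2*y + x*(11*y^2 + y) + 10*y^3 - 8*y^2 - 2*y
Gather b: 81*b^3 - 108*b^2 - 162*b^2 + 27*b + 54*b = 81*b^3 - 270*b^2 + 81*b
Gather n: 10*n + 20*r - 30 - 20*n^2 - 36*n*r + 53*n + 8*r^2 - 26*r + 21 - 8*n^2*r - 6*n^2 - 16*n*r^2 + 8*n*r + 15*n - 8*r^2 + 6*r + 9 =n^2*(-8*r - 26) + n*(-16*r^2 - 28*r + 78)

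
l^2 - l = l*(l - 1)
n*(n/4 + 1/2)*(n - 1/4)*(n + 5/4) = n^4/4 + 3*n^3/4 + 27*n^2/64 - 5*n/32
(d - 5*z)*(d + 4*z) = d^2 - d*z - 20*z^2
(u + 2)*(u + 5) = u^2 + 7*u + 10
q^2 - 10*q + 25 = (q - 5)^2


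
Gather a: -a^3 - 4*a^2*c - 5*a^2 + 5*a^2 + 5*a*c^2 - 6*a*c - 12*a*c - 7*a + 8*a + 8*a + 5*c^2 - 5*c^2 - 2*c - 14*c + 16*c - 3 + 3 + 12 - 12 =-a^3 - 4*a^2*c + a*(5*c^2 - 18*c + 9)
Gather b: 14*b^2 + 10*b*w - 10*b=14*b^2 + b*(10*w - 10)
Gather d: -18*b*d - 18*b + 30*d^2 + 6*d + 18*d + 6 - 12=-18*b + 30*d^2 + d*(24 - 18*b) - 6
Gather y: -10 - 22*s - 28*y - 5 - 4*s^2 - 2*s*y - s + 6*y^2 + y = -4*s^2 - 23*s + 6*y^2 + y*(-2*s - 27) - 15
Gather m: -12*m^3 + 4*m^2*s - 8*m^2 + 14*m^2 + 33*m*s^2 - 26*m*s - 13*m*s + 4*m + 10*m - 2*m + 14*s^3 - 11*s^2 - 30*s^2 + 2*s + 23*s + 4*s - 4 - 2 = -12*m^3 + m^2*(4*s + 6) + m*(33*s^2 - 39*s + 12) + 14*s^3 - 41*s^2 + 29*s - 6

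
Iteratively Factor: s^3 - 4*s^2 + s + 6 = (s + 1)*(s^2 - 5*s + 6) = (s - 2)*(s + 1)*(s - 3)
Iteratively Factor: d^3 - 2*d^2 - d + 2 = (d - 1)*(d^2 - d - 2) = (d - 1)*(d + 1)*(d - 2)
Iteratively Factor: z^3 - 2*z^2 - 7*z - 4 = (z + 1)*(z^2 - 3*z - 4) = (z + 1)^2*(z - 4)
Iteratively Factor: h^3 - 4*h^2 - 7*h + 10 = (h + 2)*(h^2 - 6*h + 5) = (h - 5)*(h + 2)*(h - 1)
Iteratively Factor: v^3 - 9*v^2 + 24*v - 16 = (v - 1)*(v^2 - 8*v + 16) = (v - 4)*(v - 1)*(v - 4)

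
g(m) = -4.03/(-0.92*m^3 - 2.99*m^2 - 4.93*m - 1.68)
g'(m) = -4.03*(2.76*m^2 + 5.98*m + 4.93)/(-0.92*m^3 - 2.99*m^2 - 4.93*m - 1.68)^2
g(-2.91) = -0.40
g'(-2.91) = -0.44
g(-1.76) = -1.47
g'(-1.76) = -1.57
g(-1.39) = -2.16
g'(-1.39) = -2.26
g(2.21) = 0.11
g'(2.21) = -0.09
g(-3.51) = -0.22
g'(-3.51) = -0.21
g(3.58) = 0.04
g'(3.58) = -0.02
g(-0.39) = 25.59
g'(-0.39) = -490.20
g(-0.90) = -4.01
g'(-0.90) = -7.11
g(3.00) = 0.06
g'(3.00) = -0.04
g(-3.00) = -0.37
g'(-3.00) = -0.39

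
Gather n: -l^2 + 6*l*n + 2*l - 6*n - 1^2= -l^2 + 2*l + n*(6*l - 6) - 1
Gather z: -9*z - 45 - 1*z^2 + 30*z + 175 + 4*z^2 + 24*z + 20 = 3*z^2 + 45*z + 150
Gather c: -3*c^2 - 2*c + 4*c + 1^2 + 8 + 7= -3*c^2 + 2*c + 16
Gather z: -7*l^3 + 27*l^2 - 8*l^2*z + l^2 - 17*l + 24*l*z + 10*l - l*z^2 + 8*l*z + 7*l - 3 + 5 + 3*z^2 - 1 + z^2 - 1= -7*l^3 + 28*l^2 + z^2*(4 - l) + z*(-8*l^2 + 32*l)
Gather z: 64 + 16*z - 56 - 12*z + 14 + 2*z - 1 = 6*z + 21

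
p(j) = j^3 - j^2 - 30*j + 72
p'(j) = 3*j^2 - 2*j - 30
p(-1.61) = 113.53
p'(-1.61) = -19.00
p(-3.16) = 125.26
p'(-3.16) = 6.28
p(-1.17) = 104.13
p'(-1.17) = -23.55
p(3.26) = -1.78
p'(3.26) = -4.64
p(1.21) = 36.01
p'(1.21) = -28.03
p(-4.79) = 82.85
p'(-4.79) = 48.41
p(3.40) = -2.26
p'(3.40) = -2.12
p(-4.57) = 92.77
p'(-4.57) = 41.79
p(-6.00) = 0.00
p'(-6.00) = 90.00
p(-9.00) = -468.00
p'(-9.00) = 231.00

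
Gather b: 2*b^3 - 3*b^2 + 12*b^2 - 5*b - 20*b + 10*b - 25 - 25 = 2*b^3 + 9*b^2 - 15*b - 50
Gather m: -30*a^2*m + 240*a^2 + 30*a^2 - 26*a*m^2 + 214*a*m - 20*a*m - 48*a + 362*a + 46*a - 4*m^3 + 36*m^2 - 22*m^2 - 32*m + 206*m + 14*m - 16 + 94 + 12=270*a^2 + 360*a - 4*m^3 + m^2*(14 - 26*a) + m*(-30*a^2 + 194*a + 188) + 90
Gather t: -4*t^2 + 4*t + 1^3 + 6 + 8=-4*t^2 + 4*t + 15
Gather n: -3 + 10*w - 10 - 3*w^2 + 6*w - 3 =-3*w^2 + 16*w - 16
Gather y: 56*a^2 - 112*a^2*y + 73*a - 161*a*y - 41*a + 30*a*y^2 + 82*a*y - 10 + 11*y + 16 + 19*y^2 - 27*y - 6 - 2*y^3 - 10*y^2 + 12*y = 56*a^2 + 32*a - 2*y^3 + y^2*(30*a + 9) + y*(-112*a^2 - 79*a - 4)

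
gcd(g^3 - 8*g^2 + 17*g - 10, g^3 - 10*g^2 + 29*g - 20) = g^2 - 6*g + 5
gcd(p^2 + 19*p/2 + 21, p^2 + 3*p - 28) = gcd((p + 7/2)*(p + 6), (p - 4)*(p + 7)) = 1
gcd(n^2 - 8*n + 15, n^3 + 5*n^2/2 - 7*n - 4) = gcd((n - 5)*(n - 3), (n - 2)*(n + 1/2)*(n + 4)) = 1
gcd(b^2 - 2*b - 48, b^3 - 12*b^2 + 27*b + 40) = b - 8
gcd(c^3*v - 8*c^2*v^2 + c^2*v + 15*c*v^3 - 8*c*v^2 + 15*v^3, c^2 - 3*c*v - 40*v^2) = 1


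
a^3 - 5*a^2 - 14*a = a*(a - 7)*(a + 2)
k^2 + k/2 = k*(k + 1/2)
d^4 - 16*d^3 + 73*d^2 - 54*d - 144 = (d - 8)*(d - 6)*(d - 3)*(d + 1)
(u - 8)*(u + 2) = u^2 - 6*u - 16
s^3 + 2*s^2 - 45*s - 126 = (s - 7)*(s + 3)*(s + 6)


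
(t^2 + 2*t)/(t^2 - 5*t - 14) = t/(t - 7)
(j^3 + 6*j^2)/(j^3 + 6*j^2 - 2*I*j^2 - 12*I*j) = j/(j - 2*I)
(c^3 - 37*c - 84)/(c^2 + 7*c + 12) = c - 7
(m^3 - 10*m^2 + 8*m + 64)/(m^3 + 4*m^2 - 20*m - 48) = (m - 8)/(m + 6)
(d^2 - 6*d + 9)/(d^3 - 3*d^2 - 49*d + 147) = (d - 3)/(d^2 - 49)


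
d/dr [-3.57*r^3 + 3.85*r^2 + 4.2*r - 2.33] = -10.71*r^2 + 7.7*r + 4.2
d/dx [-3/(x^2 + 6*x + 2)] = 6*(x + 3)/(x^2 + 6*x + 2)^2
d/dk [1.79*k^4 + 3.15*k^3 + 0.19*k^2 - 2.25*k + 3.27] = 7.16*k^3 + 9.45*k^2 + 0.38*k - 2.25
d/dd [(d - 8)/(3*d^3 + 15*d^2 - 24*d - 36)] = (d^3 + 5*d^2 - 8*d - (d - 8)*(3*d^2 + 10*d - 8) - 12)/(3*(d^3 + 5*d^2 - 8*d - 12)^2)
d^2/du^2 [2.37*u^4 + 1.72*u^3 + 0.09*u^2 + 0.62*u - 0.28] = 28.44*u^2 + 10.32*u + 0.18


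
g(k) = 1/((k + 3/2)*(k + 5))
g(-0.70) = 0.29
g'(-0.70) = -0.43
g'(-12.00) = 0.00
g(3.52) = 0.02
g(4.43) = 0.02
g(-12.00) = 0.01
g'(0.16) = -0.09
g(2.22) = 0.04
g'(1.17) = -0.03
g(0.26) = 0.11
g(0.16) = 0.12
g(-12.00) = 0.01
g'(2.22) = -0.02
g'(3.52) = -0.01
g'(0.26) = -0.08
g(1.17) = 0.06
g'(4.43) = -0.00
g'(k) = -1/((k + 3/2)*(k + 5)^2) - 1/((k + 3/2)^2*(k + 5))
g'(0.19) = -0.09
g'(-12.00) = 0.00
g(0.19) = 0.11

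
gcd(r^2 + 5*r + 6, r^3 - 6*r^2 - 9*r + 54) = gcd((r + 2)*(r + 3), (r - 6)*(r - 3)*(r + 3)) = r + 3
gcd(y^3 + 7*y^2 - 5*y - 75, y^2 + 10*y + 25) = y^2 + 10*y + 25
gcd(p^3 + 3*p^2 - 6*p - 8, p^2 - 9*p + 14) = p - 2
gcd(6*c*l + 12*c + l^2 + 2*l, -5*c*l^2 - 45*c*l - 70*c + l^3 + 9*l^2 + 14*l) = l + 2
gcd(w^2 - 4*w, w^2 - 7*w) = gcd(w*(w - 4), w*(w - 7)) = w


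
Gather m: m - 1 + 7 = m + 6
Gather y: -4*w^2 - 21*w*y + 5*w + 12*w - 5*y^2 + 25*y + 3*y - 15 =-4*w^2 + 17*w - 5*y^2 + y*(28 - 21*w) - 15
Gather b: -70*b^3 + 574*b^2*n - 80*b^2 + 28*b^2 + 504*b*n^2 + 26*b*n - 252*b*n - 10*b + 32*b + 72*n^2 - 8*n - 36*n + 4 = -70*b^3 + b^2*(574*n - 52) + b*(504*n^2 - 226*n + 22) + 72*n^2 - 44*n + 4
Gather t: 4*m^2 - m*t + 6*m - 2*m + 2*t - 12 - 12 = 4*m^2 + 4*m + t*(2 - m) - 24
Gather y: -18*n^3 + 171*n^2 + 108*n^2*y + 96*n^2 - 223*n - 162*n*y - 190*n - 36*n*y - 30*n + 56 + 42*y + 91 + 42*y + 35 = -18*n^3 + 267*n^2 - 443*n + y*(108*n^2 - 198*n + 84) + 182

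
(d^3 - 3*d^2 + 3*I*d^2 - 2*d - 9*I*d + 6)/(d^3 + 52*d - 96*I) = (d^3 + 3*d^2*(-1 + I) - d*(2 + 9*I) + 6)/(d^3 + 52*d - 96*I)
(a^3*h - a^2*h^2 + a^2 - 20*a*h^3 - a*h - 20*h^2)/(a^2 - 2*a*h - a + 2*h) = (a^3*h - a^2*h^2 + a^2 - 20*a*h^3 - a*h - 20*h^2)/(a^2 - 2*a*h - a + 2*h)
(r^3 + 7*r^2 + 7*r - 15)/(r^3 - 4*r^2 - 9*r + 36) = (r^2 + 4*r - 5)/(r^2 - 7*r + 12)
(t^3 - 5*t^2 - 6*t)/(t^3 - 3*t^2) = (t^2 - 5*t - 6)/(t*(t - 3))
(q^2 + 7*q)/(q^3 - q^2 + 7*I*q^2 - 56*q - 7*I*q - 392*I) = q/(q^2 + q*(-8 + 7*I) - 56*I)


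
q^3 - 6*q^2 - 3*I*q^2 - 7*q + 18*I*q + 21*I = (q - 7)*(q + 1)*(q - 3*I)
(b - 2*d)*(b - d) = b^2 - 3*b*d + 2*d^2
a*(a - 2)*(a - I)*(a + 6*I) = a^4 - 2*a^3 + 5*I*a^3 + 6*a^2 - 10*I*a^2 - 12*a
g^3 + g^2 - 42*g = g*(g - 6)*(g + 7)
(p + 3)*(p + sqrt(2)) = p^2 + sqrt(2)*p + 3*p + 3*sqrt(2)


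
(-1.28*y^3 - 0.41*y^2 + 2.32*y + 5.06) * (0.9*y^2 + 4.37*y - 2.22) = -1.152*y^5 - 5.9626*y^4 + 3.1379*y^3 + 15.6026*y^2 + 16.9618*y - 11.2332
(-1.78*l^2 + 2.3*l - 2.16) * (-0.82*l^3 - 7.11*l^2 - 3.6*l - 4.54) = 1.4596*l^5 + 10.7698*l^4 - 8.1738*l^3 + 15.1588*l^2 - 2.666*l + 9.8064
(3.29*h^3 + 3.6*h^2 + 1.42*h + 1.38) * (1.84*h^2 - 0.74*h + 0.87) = 6.0536*h^5 + 4.1894*h^4 + 2.8111*h^3 + 4.6204*h^2 + 0.2142*h + 1.2006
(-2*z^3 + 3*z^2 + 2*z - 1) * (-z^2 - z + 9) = 2*z^5 - z^4 - 23*z^3 + 26*z^2 + 19*z - 9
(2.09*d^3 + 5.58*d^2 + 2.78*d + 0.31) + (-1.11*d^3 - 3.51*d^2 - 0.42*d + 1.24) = 0.98*d^3 + 2.07*d^2 + 2.36*d + 1.55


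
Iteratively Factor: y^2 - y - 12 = (y + 3)*(y - 4)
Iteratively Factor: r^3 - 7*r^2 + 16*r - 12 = (r - 2)*(r^2 - 5*r + 6) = (r - 2)^2*(r - 3)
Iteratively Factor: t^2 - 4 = (t - 2)*(t + 2)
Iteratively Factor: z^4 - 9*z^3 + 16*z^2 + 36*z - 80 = (z - 5)*(z^3 - 4*z^2 - 4*z + 16) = (z - 5)*(z + 2)*(z^2 - 6*z + 8) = (z - 5)*(z - 4)*(z + 2)*(z - 2)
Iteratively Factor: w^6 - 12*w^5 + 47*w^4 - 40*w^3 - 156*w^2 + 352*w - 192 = (w - 1)*(w^5 - 11*w^4 + 36*w^3 - 4*w^2 - 160*w + 192) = (w - 2)*(w - 1)*(w^4 - 9*w^3 + 18*w^2 + 32*w - 96) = (w - 4)*(w - 2)*(w - 1)*(w^3 - 5*w^2 - 2*w + 24) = (w - 4)*(w - 3)*(w - 2)*(w - 1)*(w^2 - 2*w - 8) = (w - 4)^2*(w - 3)*(w - 2)*(w - 1)*(w + 2)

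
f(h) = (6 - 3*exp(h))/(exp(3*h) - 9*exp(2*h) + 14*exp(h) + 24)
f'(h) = (6 - 3*exp(h))*(-3*exp(3*h) + 18*exp(2*h) - 14*exp(h))/(exp(3*h) - 9*exp(2*h) + 14*exp(h) + 24)^2 - 3*exp(h)/(exp(3*h) - 9*exp(2*h) + 14*exp(h) + 24) = 3*((exp(h) - 2)*(3*exp(2*h) - 18*exp(h) + 14) - exp(3*h) + 9*exp(2*h) - 14*exp(h) - 24)*exp(h)/(exp(3*h) - 9*exp(2*h) + 14*exp(h) + 24)^2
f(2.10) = -0.22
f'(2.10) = 1.18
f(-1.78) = 0.21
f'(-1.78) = -0.03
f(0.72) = -0.01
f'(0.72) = -0.27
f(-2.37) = 0.23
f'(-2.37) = -0.02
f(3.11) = -0.01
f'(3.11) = 0.02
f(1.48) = 2.11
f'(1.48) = -15.65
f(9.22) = -0.00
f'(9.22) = 0.00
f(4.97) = -0.00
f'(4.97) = 0.00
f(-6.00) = 0.25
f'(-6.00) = 0.00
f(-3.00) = 0.24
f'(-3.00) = -0.01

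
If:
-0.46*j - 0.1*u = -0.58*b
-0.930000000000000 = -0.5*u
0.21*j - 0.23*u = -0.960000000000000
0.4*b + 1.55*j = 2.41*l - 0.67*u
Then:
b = -1.69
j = -2.53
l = -1.39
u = 1.86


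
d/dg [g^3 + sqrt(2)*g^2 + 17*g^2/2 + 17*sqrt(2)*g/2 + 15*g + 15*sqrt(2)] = 3*g^2 + 2*sqrt(2)*g + 17*g + 17*sqrt(2)/2 + 15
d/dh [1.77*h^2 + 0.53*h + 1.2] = 3.54*h + 0.53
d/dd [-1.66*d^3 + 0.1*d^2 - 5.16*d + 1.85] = -4.98*d^2 + 0.2*d - 5.16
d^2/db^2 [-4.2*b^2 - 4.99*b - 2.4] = -8.40000000000000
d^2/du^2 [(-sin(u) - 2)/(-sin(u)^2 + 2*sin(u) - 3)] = (-sin(u)^5 - 10*sin(u)^4 + 32*sin(u)^3 + 22*sin(u)^2 - 63*sin(u) + 16)/(sin(u)^2 - 2*sin(u) + 3)^3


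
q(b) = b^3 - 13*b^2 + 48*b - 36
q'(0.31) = 40.23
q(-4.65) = -640.84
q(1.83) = 14.43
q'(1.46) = 16.43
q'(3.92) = -7.82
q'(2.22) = 5.07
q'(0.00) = 48.00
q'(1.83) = 10.47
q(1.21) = 4.82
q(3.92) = 12.63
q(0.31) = -22.34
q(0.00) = -36.00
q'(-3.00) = 153.00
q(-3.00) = -324.00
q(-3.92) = -484.16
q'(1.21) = 20.93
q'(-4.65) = 233.77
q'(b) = 3*b^2 - 26*b + 48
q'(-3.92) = 196.02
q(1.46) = 9.48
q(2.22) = 17.43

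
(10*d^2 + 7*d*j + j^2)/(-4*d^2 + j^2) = (-5*d - j)/(2*d - j)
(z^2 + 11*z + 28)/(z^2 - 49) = (z + 4)/(z - 7)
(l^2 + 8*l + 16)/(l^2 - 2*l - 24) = (l + 4)/(l - 6)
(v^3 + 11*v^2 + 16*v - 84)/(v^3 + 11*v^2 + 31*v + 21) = (v^2 + 4*v - 12)/(v^2 + 4*v + 3)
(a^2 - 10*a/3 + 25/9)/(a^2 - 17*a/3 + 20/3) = (a - 5/3)/(a - 4)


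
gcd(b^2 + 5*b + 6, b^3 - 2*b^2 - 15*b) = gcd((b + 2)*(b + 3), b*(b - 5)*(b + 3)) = b + 3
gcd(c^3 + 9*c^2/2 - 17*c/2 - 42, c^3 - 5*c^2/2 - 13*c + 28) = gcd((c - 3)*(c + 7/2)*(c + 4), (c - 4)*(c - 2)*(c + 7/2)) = c + 7/2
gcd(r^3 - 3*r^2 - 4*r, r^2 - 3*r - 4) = r^2 - 3*r - 4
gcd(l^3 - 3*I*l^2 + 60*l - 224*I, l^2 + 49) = l - 7*I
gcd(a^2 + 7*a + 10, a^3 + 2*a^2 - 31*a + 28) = 1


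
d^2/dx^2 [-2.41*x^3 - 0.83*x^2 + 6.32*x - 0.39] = -14.46*x - 1.66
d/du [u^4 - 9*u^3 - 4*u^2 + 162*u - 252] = 4*u^3 - 27*u^2 - 8*u + 162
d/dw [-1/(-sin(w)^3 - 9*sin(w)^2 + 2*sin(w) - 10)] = (-3*sin(w)^2 - 18*sin(w) + 2)*cos(w)/(sin(w)^3 + 9*sin(w)^2 - 2*sin(w) + 10)^2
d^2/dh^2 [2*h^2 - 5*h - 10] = 4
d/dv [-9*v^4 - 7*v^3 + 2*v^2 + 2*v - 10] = -36*v^3 - 21*v^2 + 4*v + 2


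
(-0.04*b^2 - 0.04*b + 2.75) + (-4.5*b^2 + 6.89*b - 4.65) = -4.54*b^2 + 6.85*b - 1.9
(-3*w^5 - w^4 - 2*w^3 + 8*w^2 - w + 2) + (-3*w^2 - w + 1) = -3*w^5 - w^4 - 2*w^3 + 5*w^2 - 2*w + 3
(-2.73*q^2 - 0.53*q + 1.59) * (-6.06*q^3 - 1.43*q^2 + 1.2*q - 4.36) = 16.5438*q^5 + 7.1157*q^4 - 12.1535*q^3 + 8.9931*q^2 + 4.2188*q - 6.9324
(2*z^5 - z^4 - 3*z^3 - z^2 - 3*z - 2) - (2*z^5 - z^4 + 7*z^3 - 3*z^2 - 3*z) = -10*z^3 + 2*z^2 - 2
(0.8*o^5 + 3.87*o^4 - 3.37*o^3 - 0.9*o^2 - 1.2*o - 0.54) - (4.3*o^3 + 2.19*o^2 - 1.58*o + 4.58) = 0.8*o^5 + 3.87*o^4 - 7.67*o^3 - 3.09*o^2 + 0.38*o - 5.12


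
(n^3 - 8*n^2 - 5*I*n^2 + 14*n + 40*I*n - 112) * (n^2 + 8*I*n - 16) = n^5 - 8*n^4 + 3*I*n^4 + 38*n^3 - 24*I*n^3 - 304*n^2 + 192*I*n^2 - 224*n - 1536*I*n + 1792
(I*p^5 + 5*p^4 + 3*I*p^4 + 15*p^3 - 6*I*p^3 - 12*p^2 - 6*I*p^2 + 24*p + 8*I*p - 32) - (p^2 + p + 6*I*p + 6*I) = I*p^5 + 5*p^4 + 3*I*p^4 + 15*p^3 - 6*I*p^3 - 13*p^2 - 6*I*p^2 + 23*p + 2*I*p - 32 - 6*I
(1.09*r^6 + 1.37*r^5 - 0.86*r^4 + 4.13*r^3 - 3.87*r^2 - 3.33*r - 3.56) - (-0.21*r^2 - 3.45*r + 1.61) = 1.09*r^6 + 1.37*r^5 - 0.86*r^4 + 4.13*r^3 - 3.66*r^2 + 0.12*r - 5.17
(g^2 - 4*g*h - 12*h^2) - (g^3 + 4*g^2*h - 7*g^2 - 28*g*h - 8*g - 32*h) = -g^3 - 4*g^2*h + 8*g^2 + 24*g*h + 8*g - 12*h^2 + 32*h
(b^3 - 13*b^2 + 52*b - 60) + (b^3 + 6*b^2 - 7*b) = 2*b^3 - 7*b^2 + 45*b - 60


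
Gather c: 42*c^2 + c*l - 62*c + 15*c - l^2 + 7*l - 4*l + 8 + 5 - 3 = 42*c^2 + c*(l - 47) - l^2 + 3*l + 10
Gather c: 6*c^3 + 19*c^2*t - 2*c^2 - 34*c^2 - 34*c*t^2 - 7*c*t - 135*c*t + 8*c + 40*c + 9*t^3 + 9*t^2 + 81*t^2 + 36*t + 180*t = 6*c^3 + c^2*(19*t - 36) + c*(-34*t^2 - 142*t + 48) + 9*t^3 + 90*t^2 + 216*t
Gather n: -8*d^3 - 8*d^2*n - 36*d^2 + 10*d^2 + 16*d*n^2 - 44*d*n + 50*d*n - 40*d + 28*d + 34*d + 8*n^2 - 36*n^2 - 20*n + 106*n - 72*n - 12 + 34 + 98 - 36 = -8*d^3 - 26*d^2 + 22*d + n^2*(16*d - 28) + n*(-8*d^2 + 6*d + 14) + 84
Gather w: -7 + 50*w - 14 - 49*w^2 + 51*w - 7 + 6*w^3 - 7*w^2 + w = 6*w^3 - 56*w^2 + 102*w - 28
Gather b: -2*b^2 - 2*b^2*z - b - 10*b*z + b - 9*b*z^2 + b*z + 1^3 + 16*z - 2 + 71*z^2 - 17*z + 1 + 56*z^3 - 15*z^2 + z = b^2*(-2*z - 2) + b*(-9*z^2 - 9*z) + 56*z^3 + 56*z^2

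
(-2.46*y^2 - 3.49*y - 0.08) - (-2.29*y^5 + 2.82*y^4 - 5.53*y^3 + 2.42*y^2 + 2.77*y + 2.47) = 2.29*y^5 - 2.82*y^4 + 5.53*y^3 - 4.88*y^2 - 6.26*y - 2.55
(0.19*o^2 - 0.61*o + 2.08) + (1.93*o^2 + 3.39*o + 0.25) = 2.12*o^2 + 2.78*o + 2.33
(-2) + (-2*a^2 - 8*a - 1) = -2*a^2 - 8*a - 3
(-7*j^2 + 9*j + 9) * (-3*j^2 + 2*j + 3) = 21*j^4 - 41*j^3 - 30*j^2 + 45*j + 27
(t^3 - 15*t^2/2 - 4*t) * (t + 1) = t^4 - 13*t^3/2 - 23*t^2/2 - 4*t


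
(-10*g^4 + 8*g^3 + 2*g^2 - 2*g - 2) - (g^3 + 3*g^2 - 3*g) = -10*g^4 + 7*g^3 - g^2 + g - 2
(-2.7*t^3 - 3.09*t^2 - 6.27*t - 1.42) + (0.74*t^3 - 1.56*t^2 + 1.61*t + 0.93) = -1.96*t^3 - 4.65*t^2 - 4.66*t - 0.49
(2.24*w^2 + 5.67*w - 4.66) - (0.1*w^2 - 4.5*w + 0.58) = 2.14*w^2 + 10.17*w - 5.24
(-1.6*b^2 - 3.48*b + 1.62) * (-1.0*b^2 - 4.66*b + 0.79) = 1.6*b^4 + 10.936*b^3 + 13.3328*b^2 - 10.2984*b + 1.2798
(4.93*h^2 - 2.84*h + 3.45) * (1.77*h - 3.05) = 8.7261*h^3 - 20.0633*h^2 + 14.7685*h - 10.5225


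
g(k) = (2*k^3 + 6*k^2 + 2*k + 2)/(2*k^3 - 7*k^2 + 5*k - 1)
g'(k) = (-6*k^2 + 14*k - 5)*(2*k^3 + 6*k^2 + 2*k + 2)/(2*k^3 - 7*k^2 + 5*k - 1)^2 + (6*k^2 + 12*k + 2)/(2*k^3 - 7*k^2 + 5*k - 1) = 2*(-13*k^4 + 6*k^3 + 13*k^2 + 8*k - 6)/(4*k^6 - 28*k^5 + 69*k^4 - 74*k^3 + 39*k^2 - 10*k + 1)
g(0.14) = -5.57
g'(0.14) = -49.51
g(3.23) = 14.55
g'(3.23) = -23.35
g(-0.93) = -0.28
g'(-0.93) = -0.19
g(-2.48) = -0.04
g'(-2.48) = -0.14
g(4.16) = 6.05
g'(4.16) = -3.53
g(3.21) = 15.03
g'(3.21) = -24.98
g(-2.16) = -0.09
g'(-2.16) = -0.15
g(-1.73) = -0.15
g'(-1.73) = -0.15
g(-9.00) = 0.48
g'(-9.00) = -0.04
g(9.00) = 2.10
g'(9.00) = -0.18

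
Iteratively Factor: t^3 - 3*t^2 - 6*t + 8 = (t - 1)*(t^2 - 2*t - 8) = (t - 4)*(t - 1)*(t + 2)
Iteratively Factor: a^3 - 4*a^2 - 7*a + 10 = (a + 2)*(a^2 - 6*a + 5) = (a - 5)*(a + 2)*(a - 1)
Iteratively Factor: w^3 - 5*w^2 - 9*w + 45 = (w - 3)*(w^2 - 2*w - 15) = (w - 3)*(w + 3)*(w - 5)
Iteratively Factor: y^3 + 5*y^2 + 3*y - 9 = (y - 1)*(y^2 + 6*y + 9) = (y - 1)*(y + 3)*(y + 3)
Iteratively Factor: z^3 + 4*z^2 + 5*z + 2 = (z + 1)*(z^2 + 3*z + 2) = (z + 1)^2*(z + 2)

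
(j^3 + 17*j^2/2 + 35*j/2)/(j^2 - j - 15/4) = 2*j*(2*j^2 + 17*j + 35)/(4*j^2 - 4*j - 15)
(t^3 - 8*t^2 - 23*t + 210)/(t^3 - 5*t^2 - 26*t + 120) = (t - 7)/(t - 4)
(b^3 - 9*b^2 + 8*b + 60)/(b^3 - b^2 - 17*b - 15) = (b^2 - 4*b - 12)/(b^2 + 4*b + 3)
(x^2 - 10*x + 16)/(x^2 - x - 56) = (x - 2)/(x + 7)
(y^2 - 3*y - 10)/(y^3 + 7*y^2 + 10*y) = (y - 5)/(y*(y + 5))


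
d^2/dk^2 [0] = 0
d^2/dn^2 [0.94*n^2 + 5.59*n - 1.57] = 1.88000000000000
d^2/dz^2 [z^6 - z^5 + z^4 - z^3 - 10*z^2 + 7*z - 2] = 30*z^4 - 20*z^3 + 12*z^2 - 6*z - 20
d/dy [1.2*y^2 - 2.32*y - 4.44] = 2.4*y - 2.32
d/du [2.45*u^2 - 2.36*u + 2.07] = 4.9*u - 2.36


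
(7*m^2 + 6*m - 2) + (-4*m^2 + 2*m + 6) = 3*m^2 + 8*m + 4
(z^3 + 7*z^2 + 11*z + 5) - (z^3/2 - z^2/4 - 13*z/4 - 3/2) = z^3/2 + 29*z^2/4 + 57*z/4 + 13/2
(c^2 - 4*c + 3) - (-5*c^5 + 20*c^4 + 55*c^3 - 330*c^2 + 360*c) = 5*c^5 - 20*c^4 - 55*c^3 + 331*c^2 - 364*c + 3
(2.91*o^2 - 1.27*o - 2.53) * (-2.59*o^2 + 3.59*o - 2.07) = -7.5369*o^4 + 13.7362*o^3 - 4.0303*o^2 - 6.4538*o + 5.2371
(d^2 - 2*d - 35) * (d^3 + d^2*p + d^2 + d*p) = d^5 + d^4*p - d^4 - d^3*p - 37*d^3 - 37*d^2*p - 35*d^2 - 35*d*p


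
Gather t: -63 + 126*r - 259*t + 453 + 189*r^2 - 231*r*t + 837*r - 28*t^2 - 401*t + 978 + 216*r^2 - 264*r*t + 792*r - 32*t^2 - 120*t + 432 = 405*r^2 + 1755*r - 60*t^2 + t*(-495*r - 780) + 1800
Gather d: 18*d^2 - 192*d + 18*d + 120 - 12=18*d^2 - 174*d + 108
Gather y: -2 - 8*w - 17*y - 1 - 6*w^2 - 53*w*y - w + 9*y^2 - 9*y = -6*w^2 - 9*w + 9*y^2 + y*(-53*w - 26) - 3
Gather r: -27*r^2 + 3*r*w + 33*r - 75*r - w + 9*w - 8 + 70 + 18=-27*r^2 + r*(3*w - 42) + 8*w + 80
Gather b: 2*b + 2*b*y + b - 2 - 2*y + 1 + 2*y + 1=b*(2*y + 3)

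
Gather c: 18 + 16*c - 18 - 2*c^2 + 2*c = -2*c^2 + 18*c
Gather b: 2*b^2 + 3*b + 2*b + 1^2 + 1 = 2*b^2 + 5*b + 2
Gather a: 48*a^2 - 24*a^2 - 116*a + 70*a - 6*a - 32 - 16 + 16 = 24*a^2 - 52*a - 32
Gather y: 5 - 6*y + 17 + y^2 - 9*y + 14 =y^2 - 15*y + 36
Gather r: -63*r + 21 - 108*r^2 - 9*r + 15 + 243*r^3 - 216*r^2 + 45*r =243*r^3 - 324*r^2 - 27*r + 36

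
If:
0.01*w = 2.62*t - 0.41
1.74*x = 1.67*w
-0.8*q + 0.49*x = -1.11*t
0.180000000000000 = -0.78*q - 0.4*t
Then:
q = -0.31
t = 0.15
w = -0.89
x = -0.85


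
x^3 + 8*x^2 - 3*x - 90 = (x - 3)*(x + 5)*(x + 6)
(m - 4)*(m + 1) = m^2 - 3*m - 4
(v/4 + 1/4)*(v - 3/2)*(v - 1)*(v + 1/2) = v^4/4 - v^3/4 - 7*v^2/16 + v/4 + 3/16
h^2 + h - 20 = (h - 4)*(h + 5)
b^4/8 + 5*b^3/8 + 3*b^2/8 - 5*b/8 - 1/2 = (b/4 + 1)*(b/2 + 1/2)*(b - 1)*(b + 1)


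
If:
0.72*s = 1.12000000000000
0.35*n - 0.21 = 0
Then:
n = 0.60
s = 1.56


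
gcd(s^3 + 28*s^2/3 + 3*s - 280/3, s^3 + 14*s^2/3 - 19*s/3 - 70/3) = s + 5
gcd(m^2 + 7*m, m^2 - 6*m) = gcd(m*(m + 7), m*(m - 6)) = m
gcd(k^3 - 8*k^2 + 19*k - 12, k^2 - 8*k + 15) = k - 3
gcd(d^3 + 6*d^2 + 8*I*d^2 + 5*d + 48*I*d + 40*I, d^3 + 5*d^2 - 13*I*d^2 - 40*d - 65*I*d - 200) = d + 5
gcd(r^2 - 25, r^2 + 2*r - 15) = r + 5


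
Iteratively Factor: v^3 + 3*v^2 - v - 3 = (v + 1)*(v^2 + 2*v - 3) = (v + 1)*(v + 3)*(v - 1)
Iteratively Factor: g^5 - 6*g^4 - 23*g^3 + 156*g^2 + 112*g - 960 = (g - 4)*(g^4 - 2*g^3 - 31*g^2 + 32*g + 240) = (g - 5)*(g - 4)*(g^3 + 3*g^2 - 16*g - 48) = (g - 5)*(g - 4)*(g + 4)*(g^2 - g - 12) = (g - 5)*(g - 4)^2*(g + 4)*(g + 3)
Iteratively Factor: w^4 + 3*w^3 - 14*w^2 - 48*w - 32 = (w + 4)*(w^3 - w^2 - 10*w - 8) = (w - 4)*(w + 4)*(w^2 + 3*w + 2) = (w - 4)*(w + 1)*(w + 4)*(w + 2)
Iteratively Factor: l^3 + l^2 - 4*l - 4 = (l + 1)*(l^2 - 4) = (l - 2)*(l + 1)*(l + 2)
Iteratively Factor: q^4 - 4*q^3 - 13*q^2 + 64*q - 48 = (q - 1)*(q^3 - 3*q^2 - 16*q + 48) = (q - 1)*(q + 4)*(q^2 - 7*q + 12) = (q - 3)*(q - 1)*(q + 4)*(q - 4)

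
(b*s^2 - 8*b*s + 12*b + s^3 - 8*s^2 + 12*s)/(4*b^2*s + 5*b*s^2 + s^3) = (s^2 - 8*s + 12)/(s*(4*b + s))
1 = 1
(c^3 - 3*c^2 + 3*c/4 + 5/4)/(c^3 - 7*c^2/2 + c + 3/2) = (c - 5/2)/(c - 3)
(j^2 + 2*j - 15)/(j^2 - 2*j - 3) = (j + 5)/(j + 1)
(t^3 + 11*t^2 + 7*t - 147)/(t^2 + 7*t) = t + 4 - 21/t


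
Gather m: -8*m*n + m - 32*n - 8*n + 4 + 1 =m*(1 - 8*n) - 40*n + 5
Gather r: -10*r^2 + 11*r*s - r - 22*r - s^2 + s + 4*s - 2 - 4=-10*r^2 + r*(11*s - 23) - s^2 + 5*s - 6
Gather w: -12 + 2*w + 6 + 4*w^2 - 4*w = 4*w^2 - 2*w - 6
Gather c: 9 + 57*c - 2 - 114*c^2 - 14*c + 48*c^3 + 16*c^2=48*c^3 - 98*c^2 + 43*c + 7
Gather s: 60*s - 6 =60*s - 6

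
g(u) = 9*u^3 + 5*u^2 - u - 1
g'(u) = 27*u^2 + 10*u - 1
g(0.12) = -1.03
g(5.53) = 1668.39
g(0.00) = -1.00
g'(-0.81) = 8.61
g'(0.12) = 0.59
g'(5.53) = 879.98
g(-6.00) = -1759.00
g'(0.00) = -1.00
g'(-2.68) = 166.12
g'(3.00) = 272.00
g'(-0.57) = 2.07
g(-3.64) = -365.17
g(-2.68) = -135.65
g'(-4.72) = 553.32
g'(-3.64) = 320.34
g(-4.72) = -831.27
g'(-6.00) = 911.00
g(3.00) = 284.00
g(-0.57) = -0.47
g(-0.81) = -1.69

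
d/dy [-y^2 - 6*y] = -2*y - 6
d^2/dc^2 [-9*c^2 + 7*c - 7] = -18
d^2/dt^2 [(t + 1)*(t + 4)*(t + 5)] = 6*t + 20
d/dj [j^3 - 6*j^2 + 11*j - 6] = 3*j^2 - 12*j + 11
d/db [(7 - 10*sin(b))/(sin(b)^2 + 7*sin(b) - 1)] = (10*sin(b)^2 - 14*sin(b) - 39)*cos(b)/(7*sin(b) - cos(b)^2)^2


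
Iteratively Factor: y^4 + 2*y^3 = (y + 2)*(y^3) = y*(y + 2)*(y^2) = y^2*(y + 2)*(y)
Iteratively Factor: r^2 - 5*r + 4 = (r - 4)*(r - 1)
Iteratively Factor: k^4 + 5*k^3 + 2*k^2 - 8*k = (k + 2)*(k^3 + 3*k^2 - 4*k) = k*(k + 2)*(k^2 + 3*k - 4) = k*(k + 2)*(k + 4)*(k - 1)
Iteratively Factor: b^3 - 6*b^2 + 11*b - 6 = (b - 3)*(b^2 - 3*b + 2) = (b - 3)*(b - 2)*(b - 1)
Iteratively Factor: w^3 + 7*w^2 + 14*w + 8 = (w + 4)*(w^2 + 3*w + 2) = (w + 1)*(w + 4)*(w + 2)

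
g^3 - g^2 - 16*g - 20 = (g - 5)*(g + 2)^2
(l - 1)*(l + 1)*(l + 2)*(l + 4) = l^4 + 6*l^3 + 7*l^2 - 6*l - 8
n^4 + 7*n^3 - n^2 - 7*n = n*(n - 1)*(n + 1)*(n + 7)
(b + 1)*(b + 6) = b^2 + 7*b + 6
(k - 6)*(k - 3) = k^2 - 9*k + 18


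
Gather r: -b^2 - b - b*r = -b^2 - b*r - b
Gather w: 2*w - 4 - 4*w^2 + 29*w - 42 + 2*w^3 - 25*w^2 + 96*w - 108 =2*w^3 - 29*w^2 + 127*w - 154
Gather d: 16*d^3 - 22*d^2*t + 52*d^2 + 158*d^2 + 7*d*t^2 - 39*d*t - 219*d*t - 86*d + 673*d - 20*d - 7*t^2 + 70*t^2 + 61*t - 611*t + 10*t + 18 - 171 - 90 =16*d^3 + d^2*(210 - 22*t) + d*(7*t^2 - 258*t + 567) + 63*t^2 - 540*t - 243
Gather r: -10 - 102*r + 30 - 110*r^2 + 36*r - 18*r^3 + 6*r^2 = -18*r^3 - 104*r^2 - 66*r + 20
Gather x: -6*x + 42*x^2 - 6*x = 42*x^2 - 12*x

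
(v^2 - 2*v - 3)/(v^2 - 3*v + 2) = (v^2 - 2*v - 3)/(v^2 - 3*v + 2)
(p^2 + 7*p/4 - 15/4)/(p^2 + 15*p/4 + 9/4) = (4*p - 5)/(4*p + 3)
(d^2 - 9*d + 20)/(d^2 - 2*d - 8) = (d - 5)/(d + 2)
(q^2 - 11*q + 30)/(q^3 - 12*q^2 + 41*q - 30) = 1/(q - 1)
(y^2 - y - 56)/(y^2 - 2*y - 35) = (-y^2 + y + 56)/(-y^2 + 2*y + 35)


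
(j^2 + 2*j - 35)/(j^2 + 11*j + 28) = (j - 5)/(j + 4)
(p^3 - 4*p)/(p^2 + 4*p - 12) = p*(p + 2)/(p + 6)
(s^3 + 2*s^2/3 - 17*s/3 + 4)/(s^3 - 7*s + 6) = (s - 4/3)/(s - 2)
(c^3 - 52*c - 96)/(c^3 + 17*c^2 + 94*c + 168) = (c^2 - 6*c - 16)/(c^2 + 11*c + 28)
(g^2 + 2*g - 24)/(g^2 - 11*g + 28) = (g + 6)/(g - 7)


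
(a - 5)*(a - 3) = a^2 - 8*a + 15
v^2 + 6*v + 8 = (v + 2)*(v + 4)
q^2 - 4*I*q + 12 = (q - 6*I)*(q + 2*I)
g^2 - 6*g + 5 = (g - 5)*(g - 1)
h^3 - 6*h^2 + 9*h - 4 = (h - 4)*(h - 1)^2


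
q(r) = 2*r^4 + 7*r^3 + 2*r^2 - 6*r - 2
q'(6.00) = 2502.00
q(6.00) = 4138.00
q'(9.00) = 7563.00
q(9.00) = 18331.00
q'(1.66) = 95.10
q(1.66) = 40.76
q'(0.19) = -4.43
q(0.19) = -3.02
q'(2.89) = 374.05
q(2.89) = 305.84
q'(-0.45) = -4.28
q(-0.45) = 0.55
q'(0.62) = 6.46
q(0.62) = -2.99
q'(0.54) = 3.54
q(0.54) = -3.38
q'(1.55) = 80.44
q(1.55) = 31.12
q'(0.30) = -2.69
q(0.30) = -3.41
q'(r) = 8*r^3 + 21*r^2 + 4*r - 6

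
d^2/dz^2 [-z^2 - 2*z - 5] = -2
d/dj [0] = 0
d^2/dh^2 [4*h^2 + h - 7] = 8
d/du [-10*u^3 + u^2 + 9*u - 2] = -30*u^2 + 2*u + 9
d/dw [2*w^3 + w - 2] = 6*w^2 + 1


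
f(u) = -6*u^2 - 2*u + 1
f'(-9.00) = 106.00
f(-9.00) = -467.00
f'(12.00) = -146.00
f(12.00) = -887.00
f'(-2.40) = 26.80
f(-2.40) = -28.76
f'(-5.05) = 58.60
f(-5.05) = -141.92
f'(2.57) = -32.84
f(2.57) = -43.77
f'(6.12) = -75.44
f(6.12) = -235.97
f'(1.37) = -18.44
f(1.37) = -13.00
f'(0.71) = -10.52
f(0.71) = -3.44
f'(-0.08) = -1.04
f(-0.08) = 1.12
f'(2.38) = -30.56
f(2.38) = -37.75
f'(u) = -12*u - 2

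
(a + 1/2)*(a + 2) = a^2 + 5*a/2 + 1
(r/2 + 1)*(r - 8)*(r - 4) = r^3/2 - 5*r^2 + 4*r + 32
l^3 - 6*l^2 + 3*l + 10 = (l - 5)*(l - 2)*(l + 1)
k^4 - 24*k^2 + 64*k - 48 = (k - 2)^3*(k + 6)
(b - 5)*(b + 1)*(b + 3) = b^3 - b^2 - 17*b - 15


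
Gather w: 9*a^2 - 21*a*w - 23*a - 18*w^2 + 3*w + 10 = 9*a^2 - 23*a - 18*w^2 + w*(3 - 21*a) + 10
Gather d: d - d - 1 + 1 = 0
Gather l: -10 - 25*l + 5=-25*l - 5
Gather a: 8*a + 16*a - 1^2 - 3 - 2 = 24*a - 6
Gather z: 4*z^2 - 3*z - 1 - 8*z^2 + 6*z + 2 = -4*z^2 + 3*z + 1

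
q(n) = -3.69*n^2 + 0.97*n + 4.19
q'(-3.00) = 23.11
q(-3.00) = -31.93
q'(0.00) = 0.97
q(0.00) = 4.19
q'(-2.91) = 22.45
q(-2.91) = -29.88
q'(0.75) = -4.56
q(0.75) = 2.84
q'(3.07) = -21.69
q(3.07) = -27.61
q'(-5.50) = 41.56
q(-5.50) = -112.77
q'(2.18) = -15.12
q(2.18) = -11.23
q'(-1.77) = 14.03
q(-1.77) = -9.09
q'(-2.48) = 19.27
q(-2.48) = -20.91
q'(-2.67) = 20.67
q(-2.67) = -24.71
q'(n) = 0.97 - 7.38*n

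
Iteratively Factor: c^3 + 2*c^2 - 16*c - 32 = (c - 4)*(c^2 + 6*c + 8) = (c - 4)*(c + 2)*(c + 4)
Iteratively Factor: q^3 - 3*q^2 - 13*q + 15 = (q - 1)*(q^2 - 2*q - 15) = (q - 1)*(q + 3)*(q - 5)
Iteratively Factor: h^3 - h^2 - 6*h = (h - 3)*(h^2 + 2*h) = (h - 3)*(h + 2)*(h)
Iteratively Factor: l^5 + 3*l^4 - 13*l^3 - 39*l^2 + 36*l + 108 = (l + 3)*(l^4 - 13*l^2 + 36) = (l + 2)*(l + 3)*(l^3 - 2*l^2 - 9*l + 18) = (l - 3)*(l + 2)*(l + 3)*(l^2 + l - 6) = (l - 3)*(l + 2)*(l + 3)^2*(l - 2)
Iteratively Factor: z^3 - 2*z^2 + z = (z)*(z^2 - 2*z + 1) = z*(z - 1)*(z - 1)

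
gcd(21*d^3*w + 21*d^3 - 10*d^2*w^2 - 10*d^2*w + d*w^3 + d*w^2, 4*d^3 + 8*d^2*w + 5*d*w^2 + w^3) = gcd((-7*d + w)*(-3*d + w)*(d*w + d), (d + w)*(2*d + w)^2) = 1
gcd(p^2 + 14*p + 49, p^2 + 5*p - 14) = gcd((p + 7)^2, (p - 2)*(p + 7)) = p + 7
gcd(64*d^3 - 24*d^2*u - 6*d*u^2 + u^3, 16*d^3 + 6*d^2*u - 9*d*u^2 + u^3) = 16*d^2 - 10*d*u + u^2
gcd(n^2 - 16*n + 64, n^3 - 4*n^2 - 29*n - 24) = n - 8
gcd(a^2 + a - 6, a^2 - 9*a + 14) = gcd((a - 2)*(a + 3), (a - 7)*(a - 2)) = a - 2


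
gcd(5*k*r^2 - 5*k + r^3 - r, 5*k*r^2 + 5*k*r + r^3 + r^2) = 5*k*r + 5*k + r^2 + r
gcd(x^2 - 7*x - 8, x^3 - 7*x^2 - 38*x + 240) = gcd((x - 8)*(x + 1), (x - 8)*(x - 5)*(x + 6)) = x - 8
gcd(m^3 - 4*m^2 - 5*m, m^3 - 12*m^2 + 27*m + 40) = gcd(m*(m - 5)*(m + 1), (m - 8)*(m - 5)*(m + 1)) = m^2 - 4*m - 5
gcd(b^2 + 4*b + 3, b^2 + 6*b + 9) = b + 3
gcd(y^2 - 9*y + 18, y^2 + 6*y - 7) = 1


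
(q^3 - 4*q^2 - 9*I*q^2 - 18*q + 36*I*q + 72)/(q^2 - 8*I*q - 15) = (q^2 + q*(-4 - 6*I) + 24*I)/(q - 5*I)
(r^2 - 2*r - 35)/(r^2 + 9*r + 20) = (r - 7)/(r + 4)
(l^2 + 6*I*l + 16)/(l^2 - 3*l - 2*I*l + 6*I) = (l + 8*I)/(l - 3)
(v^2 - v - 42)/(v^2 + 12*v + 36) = (v - 7)/(v + 6)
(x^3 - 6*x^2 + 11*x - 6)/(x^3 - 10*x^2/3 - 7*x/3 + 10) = 3*(x - 1)/(3*x + 5)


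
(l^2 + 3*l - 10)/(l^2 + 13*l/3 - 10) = 3*(l^2 + 3*l - 10)/(3*l^2 + 13*l - 30)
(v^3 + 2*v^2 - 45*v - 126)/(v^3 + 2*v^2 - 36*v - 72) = (v^2 - 4*v - 21)/(v^2 - 4*v - 12)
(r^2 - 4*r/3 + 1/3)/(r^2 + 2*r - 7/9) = 3*(r - 1)/(3*r + 7)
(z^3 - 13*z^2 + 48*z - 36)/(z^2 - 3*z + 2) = (z^2 - 12*z + 36)/(z - 2)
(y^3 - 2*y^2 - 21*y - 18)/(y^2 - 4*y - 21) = (y^2 - 5*y - 6)/(y - 7)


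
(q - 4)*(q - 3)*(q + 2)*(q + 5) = q^4 - 27*q^2 + 14*q + 120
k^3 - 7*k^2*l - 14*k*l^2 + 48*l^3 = (k - 8*l)*(k - 2*l)*(k + 3*l)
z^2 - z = z*(z - 1)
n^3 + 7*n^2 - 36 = (n - 2)*(n + 3)*(n + 6)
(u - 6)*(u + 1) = u^2 - 5*u - 6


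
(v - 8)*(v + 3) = v^2 - 5*v - 24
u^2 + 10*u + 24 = (u + 4)*(u + 6)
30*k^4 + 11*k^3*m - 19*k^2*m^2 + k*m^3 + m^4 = (-3*k + m)*(-2*k + m)*(k + m)*(5*k + m)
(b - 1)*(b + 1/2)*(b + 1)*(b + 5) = b^4 + 11*b^3/2 + 3*b^2/2 - 11*b/2 - 5/2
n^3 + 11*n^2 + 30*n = n*(n + 5)*(n + 6)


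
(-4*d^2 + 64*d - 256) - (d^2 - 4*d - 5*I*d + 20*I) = -5*d^2 + 68*d + 5*I*d - 256 - 20*I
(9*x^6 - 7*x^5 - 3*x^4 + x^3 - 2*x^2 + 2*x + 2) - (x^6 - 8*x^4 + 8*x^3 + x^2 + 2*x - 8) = 8*x^6 - 7*x^5 + 5*x^4 - 7*x^3 - 3*x^2 + 10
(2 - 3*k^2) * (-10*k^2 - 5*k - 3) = 30*k^4 + 15*k^3 - 11*k^2 - 10*k - 6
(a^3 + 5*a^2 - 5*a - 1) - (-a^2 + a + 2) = a^3 + 6*a^2 - 6*a - 3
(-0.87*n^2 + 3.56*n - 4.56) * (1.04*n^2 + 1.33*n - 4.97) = -0.9048*n^4 + 2.5453*n^3 + 4.3163*n^2 - 23.758*n + 22.6632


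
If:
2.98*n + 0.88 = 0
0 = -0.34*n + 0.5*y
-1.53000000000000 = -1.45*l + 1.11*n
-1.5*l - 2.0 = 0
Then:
No Solution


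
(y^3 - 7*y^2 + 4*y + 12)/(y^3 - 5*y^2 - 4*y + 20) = (y^2 - 5*y - 6)/(y^2 - 3*y - 10)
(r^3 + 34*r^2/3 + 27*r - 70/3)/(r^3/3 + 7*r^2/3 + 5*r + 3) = (3*r^3 + 34*r^2 + 81*r - 70)/(r^3 + 7*r^2 + 15*r + 9)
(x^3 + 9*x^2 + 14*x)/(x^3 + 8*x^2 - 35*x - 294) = x*(x + 2)/(x^2 + x - 42)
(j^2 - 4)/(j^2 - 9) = (j^2 - 4)/(j^2 - 9)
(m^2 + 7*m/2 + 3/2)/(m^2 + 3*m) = (m + 1/2)/m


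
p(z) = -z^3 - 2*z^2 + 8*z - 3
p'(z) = -3*z^2 - 4*z + 8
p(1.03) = 2.03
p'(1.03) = 0.70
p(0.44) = 0.05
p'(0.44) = 5.66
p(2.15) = -4.98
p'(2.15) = -14.47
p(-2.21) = -19.65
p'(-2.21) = 2.19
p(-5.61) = 65.73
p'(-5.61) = -63.98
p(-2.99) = -18.07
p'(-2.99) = -6.86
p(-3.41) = -13.88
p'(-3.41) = -13.24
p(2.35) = -8.22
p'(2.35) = -17.97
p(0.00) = -3.00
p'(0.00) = 8.00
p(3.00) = -24.00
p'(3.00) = -31.00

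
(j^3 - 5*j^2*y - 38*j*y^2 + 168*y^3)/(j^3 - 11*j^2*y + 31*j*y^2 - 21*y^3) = (j^2 + 2*j*y - 24*y^2)/(j^2 - 4*j*y + 3*y^2)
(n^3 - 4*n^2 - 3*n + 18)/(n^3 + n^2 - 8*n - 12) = (n - 3)/(n + 2)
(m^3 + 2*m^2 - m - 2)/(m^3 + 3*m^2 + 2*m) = (m - 1)/m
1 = 1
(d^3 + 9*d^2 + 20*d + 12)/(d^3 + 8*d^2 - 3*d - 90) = (d^2 + 3*d + 2)/(d^2 + 2*d - 15)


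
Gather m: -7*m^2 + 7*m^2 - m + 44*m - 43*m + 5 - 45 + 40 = 0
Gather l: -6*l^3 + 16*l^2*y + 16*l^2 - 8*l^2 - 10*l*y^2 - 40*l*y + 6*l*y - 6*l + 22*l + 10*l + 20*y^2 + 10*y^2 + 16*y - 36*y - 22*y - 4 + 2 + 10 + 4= -6*l^3 + l^2*(16*y + 8) + l*(-10*y^2 - 34*y + 26) + 30*y^2 - 42*y + 12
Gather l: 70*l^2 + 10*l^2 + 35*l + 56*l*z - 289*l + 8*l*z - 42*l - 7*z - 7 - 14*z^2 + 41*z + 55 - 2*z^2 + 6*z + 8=80*l^2 + l*(64*z - 296) - 16*z^2 + 40*z + 56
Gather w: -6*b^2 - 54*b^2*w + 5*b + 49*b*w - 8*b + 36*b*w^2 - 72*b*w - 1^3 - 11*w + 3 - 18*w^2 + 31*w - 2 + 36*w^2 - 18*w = -6*b^2 - 3*b + w^2*(36*b + 18) + w*(-54*b^2 - 23*b + 2)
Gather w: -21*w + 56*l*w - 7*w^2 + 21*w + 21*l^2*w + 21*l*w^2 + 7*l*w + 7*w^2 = 21*l*w^2 + w*(21*l^2 + 63*l)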